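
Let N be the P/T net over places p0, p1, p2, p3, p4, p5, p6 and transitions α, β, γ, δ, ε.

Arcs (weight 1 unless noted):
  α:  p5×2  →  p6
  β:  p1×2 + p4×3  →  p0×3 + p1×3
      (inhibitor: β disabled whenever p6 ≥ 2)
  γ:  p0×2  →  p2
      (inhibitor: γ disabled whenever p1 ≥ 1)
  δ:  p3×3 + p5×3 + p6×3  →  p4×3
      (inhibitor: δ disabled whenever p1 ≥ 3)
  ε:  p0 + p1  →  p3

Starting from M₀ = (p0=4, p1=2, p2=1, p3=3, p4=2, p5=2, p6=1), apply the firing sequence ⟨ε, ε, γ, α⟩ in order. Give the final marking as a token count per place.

(p0=0, p1=0, p2=2, p3=5, p4=2, p5=0, p6=2)

step 1: fire ε:  (p0=4, p1=2, p2=1, p3=3, p4=2, p5=2, p6=1) → (p0=3, p1=1, p2=1, p3=4, p4=2, p5=2, p6=1)
step 2: fire ε:  (p0=3, p1=1, p2=1, p3=4, p4=2, p5=2, p6=1) → (p0=2, p1=0, p2=1, p3=5, p4=2, p5=2, p6=1)
step 3: fire γ:  (p0=2, p1=0, p2=1, p3=5, p4=2, p5=2, p6=1) → (p0=0, p1=0, p2=2, p3=5, p4=2, p5=2, p6=1)
step 4: fire α:  (p0=0, p1=0, p2=2, p3=5, p4=2, p5=2, p6=1) → (p0=0, p1=0, p2=2, p3=5, p4=2, p5=0, p6=2)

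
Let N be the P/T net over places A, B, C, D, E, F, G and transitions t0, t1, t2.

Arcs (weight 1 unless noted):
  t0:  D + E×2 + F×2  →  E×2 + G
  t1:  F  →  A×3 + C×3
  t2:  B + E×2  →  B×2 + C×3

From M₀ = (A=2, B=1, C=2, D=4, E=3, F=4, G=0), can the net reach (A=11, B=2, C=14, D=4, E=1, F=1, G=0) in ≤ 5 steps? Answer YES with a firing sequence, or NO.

step 1: fire t1:  (A=2, B=1, C=2, D=4, E=3, F=4, G=0) → (A=5, B=1, C=5, D=4, E=3, F=3, G=0)
step 2: fire t1:  (A=5, B=1, C=5, D=4, E=3, F=3, G=0) → (A=8, B=1, C=8, D=4, E=3, F=2, G=0)
step 3: fire t1:  (A=8, B=1, C=8, D=4, E=3, F=2, G=0) → (A=11, B=1, C=11, D=4, E=3, F=1, G=0)
step 4: fire t2:  (A=11, B=1, C=11, D=4, E=3, F=1, G=0) → (A=11, B=2, C=14, D=4, E=1, F=1, G=0)

YES — reachable via ⟨t1, t1, t1, t2⟩ (4 firings)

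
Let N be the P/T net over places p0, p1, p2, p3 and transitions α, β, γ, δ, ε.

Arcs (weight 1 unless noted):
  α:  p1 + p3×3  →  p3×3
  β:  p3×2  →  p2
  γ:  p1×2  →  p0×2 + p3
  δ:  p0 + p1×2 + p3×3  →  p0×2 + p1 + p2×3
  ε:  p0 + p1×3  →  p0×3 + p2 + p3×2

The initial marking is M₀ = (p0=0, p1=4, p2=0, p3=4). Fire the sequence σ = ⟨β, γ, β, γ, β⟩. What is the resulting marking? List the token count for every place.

step 1: fire β:  (p0=0, p1=4, p2=0, p3=4) → (p0=0, p1=4, p2=1, p3=2)
step 2: fire γ:  (p0=0, p1=4, p2=1, p3=2) → (p0=2, p1=2, p2=1, p3=3)
step 3: fire β:  (p0=2, p1=2, p2=1, p3=3) → (p0=2, p1=2, p2=2, p3=1)
step 4: fire γ:  (p0=2, p1=2, p2=2, p3=1) → (p0=4, p1=0, p2=2, p3=2)
step 5: fire β:  (p0=4, p1=0, p2=2, p3=2) → (p0=4, p1=0, p2=3, p3=0)

(p0=4, p1=0, p2=3, p3=0)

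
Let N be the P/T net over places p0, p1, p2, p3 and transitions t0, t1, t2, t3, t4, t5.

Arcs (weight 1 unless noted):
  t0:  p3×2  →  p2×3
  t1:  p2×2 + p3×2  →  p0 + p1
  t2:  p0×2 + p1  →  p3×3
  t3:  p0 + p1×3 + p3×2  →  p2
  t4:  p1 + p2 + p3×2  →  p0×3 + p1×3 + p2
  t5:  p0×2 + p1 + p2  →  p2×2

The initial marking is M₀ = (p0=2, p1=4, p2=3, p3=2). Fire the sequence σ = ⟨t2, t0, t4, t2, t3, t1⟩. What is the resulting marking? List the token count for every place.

(p0=1, p1=2, p2=5, p3=0)

step 1: fire t2:  (p0=2, p1=4, p2=3, p3=2) → (p0=0, p1=3, p2=3, p3=5)
step 2: fire t0:  (p0=0, p1=3, p2=3, p3=5) → (p0=0, p1=3, p2=6, p3=3)
step 3: fire t4:  (p0=0, p1=3, p2=6, p3=3) → (p0=3, p1=5, p2=6, p3=1)
step 4: fire t2:  (p0=3, p1=5, p2=6, p3=1) → (p0=1, p1=4, p2=6, p3=4)
step 5: fire t3:  (p0=1, p1=4, p2=6, p3=4) → (p0=0, p1=1, p2=7, p3=2)
step 6: fire t1:  (p0=0, p1=1, p2=7, p3=2) → (p0=1, p1=2, p2=5, p3=0)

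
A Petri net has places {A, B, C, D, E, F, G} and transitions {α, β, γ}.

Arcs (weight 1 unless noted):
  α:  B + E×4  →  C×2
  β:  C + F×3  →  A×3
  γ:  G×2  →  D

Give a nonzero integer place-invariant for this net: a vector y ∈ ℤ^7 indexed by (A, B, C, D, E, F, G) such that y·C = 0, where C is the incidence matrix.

y = (A:1, B:6, C:3, D:0, E:0, F:0, G:0)

Incidence matrix C (rows=places, cols=transitions):
        α    β    γ
    A   0    3    0
    B  -1    0    0
    C   2   -1    0
    D   0    0    1
    E  -4    0    0
    F   0   -3    0
    G   0    0   -2

Candidate y = [1, 6, 3, 0, 0, 0, 0]; check y·C column-wise:
  col α: 1·0 + 6·-1 + 3·2 + 0·-4 = 0
  col β: 1·3 + 6·0 + 3·-1 + 0·-3 = 0
  col γ: 1·0 + 6·0 + 3·0 + 0·1 + 0·-2 = 0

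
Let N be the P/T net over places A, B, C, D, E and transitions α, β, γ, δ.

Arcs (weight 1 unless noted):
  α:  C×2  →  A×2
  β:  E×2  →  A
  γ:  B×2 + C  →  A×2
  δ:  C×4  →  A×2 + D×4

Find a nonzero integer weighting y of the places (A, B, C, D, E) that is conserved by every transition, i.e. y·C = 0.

Incidence matrix C (rows=places, cols=transitions):
        α    β    γ    δ
    A   2    1    2    2
    B   0    0   -2    0
    C  -2    0   -1   -4
    D   0    0    0    4
    E   0   -2    0    0

Candidate y = [2, 1, 2, 1, 1]; check y·C column-wise:
  col α: 2·2 + 1·0 + 2·-2 + 1·0 + 1·0 = 0
  col β: 2·1 + 1·0 + 2·0 + 1·0 + 1·-2 = 0
  col γ: 2·2 + 1·-2 + 2·-1 + 1·0 + 1·0 = 0
  col δ: 2·2 + 1·0 + 2·-4 + 1·4 + 1·0 = 0

y = (A:2, B:1, C:2, D:1, E:1)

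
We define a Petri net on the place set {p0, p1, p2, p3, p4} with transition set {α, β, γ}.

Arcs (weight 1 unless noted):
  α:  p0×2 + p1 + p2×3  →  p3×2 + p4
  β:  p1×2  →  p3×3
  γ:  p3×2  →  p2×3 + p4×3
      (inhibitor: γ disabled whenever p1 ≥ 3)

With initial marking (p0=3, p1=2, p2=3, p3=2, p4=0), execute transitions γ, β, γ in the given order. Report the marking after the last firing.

step 1: fire γ:  (p0=3, p1=2, p2=3, p3=2, p4=0) → (p0=3, p1=2, p2=6, p3=0, p4=3)
step 2: fire β:  (p0=3, p1=2, p2=6, p3=0, p4=3) → (p0=3, p1=0, p2=6, p3=3, p4=3)
step 3: fire γ:  (p0=3, p1=0, p2=6, p3=3, p4=3) → (p0=3, p1=0, p2=9, p3=1, p4=6)

(p0=3, p1=0, p2=9, p3=1, p4=6)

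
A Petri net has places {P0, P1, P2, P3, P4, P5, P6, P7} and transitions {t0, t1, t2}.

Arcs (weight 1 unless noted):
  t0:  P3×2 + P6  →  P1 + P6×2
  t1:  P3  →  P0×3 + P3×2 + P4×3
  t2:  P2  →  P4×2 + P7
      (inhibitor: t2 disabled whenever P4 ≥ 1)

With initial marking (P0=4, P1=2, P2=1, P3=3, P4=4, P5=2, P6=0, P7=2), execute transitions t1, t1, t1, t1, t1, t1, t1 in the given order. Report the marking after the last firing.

(P0=25, P1=2, P2=1, P3=10, P4=25, P5=2, P6=0, P7=2)

step 1: fire t1:  (P0=4, P1=2, P2=1, P3=3, P4=4, P5=2, P6=0, P7=2) → (P0=7, P1=2, P2=1, P3=4, P4=7, P5=2, P6=0, P7=2)
step 2: fire t1:  (P0=7, P1=2, P2=1, P3=4, P4=7, P5=2, P6=0, P7=2) → (P0=10, P1=2, P2=1, P3=5, P4=10, P5=2, P6=0, P7=2)
step 3: fire t1:  (P0=10, P1=2, P2=1, P3=5, P4=10, P5=2, P6=0, P7=2) → (P0=13, P1=2, P2=1, P3=6, P4=13, P5=2, P6=0, P7=2)
step 4: fire t1:  (P0=13, P1=2, P2=1, P3=6, P4=13, P5=2, P6=0, P7=2) → (P0=16, P1=2, P2=1, P3=7, P4=16, P5=2, P6=0, P7=2)
step 5: fire t1:  (P0=16, P1=2, P2=1, P3=7, P4=16, P5=2, P6=0, P7=2) → (P0=19, P1=2, P2=1, P3=8, P4=19, P5=2, P6=0, P7=2)
step 6: fire t1:  (P0=19, P1=2, P2=1, P3=8, P4=19, P5=2, P6=0, P7=2) → (P0=22, P1=2, P2=1, P3=9, P4=22, P5=2, P6=0, P7=2)
step 7: fire t1:  (P0=22, P1=2, P2=1, P3=9, P4=22, P5=2, P6=0, P7=2) → (P0=25, P1=2, P2=1, P3=10, P4=25, P5=2, P6=0, P7=2)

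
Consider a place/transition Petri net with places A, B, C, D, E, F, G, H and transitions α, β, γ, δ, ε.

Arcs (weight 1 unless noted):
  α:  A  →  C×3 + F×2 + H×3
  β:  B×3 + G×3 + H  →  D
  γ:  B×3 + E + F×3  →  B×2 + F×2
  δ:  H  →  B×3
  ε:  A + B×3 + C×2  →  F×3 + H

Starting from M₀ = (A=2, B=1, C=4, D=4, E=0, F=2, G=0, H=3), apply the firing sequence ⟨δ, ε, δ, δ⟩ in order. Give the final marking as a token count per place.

(A=1, B=7, C=2, D=4, E=0, F=5, G=0, H=1)

step 1: fire δ:  (A=2, B=1, C=4, D=4, E=0, F=2, G=0, H=3) → (A=2, B=4, C=4, D=4, E=0, F=2, G=0, H=2)
step 2: fire ε:  (A=2, B=4, C=4, D=4, E=0, F=2, G=0, H=2) → (A=1, B=1, C=2, D=4, E=0, F=5, G=0, H=3)
step 3: fire δ:  (A=1, B=1, C=2, D=4, E=0, F=5, G=0, H=3) → (A=1, B=4, C=2, D=4, E=0, F=5, G=0, H=2)
step 4: fire δ:  (A=1, B=4, C=2, D=4, E=0, F=5, G=0, H=2) → (A=1, B=7, C=2, D=4, E=0, F=5, G=0, H=1)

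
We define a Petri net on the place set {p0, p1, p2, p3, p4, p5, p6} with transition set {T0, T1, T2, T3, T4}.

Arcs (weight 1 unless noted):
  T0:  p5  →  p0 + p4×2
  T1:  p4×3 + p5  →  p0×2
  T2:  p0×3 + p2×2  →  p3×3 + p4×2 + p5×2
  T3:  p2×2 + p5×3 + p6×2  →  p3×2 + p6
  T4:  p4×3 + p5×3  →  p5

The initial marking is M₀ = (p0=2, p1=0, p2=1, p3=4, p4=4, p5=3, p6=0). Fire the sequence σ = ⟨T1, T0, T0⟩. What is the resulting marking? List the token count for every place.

step 1: fire T1:  (p0=2, p1=0, p2=1, p3=4, p4=4, p5=3, p6=0) → (p0=4, p1=0, p2=1, p3=4, p4=1, p5=2, p6=0)
step 2: fire T0:  (p0=4, p1=0, p2=1, p3=4, p4=1, p5=2, p6=0) → (p0=5, p1=0, p2=1, p3=4, p4=3, p5=1, p6=0)
step 3: fire T0:  (p0=5, p1=0, p2=1, p3=4, p4=3, p5=1, p6=0) → (p0=6, p1=0, p2=1, p3=4, p4=5, p5=0, p6=0)

(p0=6, p1=0, p2=1, p3=4, p4=5, p5=0, p6=0)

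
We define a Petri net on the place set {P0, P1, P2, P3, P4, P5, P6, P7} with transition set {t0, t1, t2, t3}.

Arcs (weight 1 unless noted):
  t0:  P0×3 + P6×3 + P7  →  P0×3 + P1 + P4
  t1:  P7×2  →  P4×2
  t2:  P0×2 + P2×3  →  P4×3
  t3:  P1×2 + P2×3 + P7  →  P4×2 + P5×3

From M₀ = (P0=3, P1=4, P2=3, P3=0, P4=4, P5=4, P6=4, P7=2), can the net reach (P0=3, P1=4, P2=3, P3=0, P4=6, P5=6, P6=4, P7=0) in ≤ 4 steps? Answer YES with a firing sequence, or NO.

depth 0: 1 marking
depth 1: 5 markings reached so far
depth 2: 8 markings reached so far
depth 3: 8 markings reached so far
(frontier empty at depth 3; search complete)
target is not among the 8 markings reachable within 4 steps

NO — not reachable within 4 firings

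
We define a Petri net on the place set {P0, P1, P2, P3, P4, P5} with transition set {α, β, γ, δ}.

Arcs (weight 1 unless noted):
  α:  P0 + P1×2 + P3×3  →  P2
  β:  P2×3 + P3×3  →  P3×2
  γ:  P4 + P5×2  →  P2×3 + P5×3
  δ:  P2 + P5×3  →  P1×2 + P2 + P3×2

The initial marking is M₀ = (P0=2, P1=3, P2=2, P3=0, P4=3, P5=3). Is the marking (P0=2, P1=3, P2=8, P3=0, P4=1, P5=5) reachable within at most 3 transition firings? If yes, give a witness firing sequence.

step 1: fire γ:  (P0=2, P1=3, P2=2, P3=0, P4=3, P5=3) → (P0=2, P1=3, P2=5, P3=0, P4=2, P5=4)
step 2: fire γ:  (P0=2, P1=3, P2=5, P3=0, P4=2, P5=4) → (P0=2, P1=3, P2=8, P3=0, P4=1, P5=5)

YES — reachable via ⟨γ, γ⟩ (2 firings)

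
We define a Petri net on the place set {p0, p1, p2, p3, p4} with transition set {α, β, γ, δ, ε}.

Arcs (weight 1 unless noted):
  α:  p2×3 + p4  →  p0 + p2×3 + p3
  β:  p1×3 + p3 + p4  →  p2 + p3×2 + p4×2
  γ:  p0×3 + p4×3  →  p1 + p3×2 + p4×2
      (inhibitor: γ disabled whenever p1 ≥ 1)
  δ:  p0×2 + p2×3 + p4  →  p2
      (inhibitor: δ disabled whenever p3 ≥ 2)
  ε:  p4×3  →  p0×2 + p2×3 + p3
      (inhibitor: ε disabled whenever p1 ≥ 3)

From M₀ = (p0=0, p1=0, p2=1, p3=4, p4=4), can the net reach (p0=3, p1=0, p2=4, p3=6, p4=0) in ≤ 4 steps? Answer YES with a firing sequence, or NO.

step 1: fire ε:  (p0=0, p1=0, p2=1, p3=4, p4=4) → (p0=2, p1=0, p2=4, p3=5, p4=1)
step 2: fire α:  (p0=2, p1=0, p2=4, p3=5, p4=1) → (p0=3, p1=0, p2=4, p3=6, p4=0)

YES — reachable via ⟨ε, α⟩ (2 firings)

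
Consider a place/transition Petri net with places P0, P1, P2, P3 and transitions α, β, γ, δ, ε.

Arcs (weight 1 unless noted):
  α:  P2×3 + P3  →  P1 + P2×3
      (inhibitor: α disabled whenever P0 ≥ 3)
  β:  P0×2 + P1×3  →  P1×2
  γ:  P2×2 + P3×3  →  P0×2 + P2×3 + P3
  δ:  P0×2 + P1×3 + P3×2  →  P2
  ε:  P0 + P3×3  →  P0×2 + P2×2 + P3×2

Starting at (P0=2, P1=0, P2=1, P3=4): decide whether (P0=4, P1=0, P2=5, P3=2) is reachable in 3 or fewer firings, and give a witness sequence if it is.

step 1: fire ε:  (P0=2, P1=0, P2=1, P3=4) → (P0=3, P1=0, P2=3, P3=3)
step 2: fire ε:  (P0=3, P1=0, P2=3, P3=3) → (P0=4, P1=0, P2=5, P3=2)

YES — reachable via ⟨ε, ε⟩ (2 firings)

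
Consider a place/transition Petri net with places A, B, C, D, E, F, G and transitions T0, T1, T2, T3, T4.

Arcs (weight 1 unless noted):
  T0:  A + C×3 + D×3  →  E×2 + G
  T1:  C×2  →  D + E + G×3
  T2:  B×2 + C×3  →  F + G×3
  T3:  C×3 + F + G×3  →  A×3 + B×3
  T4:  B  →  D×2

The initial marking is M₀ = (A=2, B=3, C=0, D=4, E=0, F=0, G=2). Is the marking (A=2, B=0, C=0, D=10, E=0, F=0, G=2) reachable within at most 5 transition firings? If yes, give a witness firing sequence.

YES — reachable via ⟨T4, T4, T4⟩ (3 firings)

step 1: fire T4:  (A=2, B=3, C=0, D=4, E=0, F=0, G=2) → (A=2, B=2, C=0, D=6, E=0, F=0, G=2)
step 2: fire T4:  (A=2, B=2, C=0, D=6, E=0, F=0, G=2) → (A=2, B=1, C=0, D=8, E=0, F=0, G=2)
step 3: fire T4:  (A=2, B=1, C=0, D=8, E=0, F=0, G=2) → (A=2, B=0, C=0, D=10, E=0, F=0, G=2)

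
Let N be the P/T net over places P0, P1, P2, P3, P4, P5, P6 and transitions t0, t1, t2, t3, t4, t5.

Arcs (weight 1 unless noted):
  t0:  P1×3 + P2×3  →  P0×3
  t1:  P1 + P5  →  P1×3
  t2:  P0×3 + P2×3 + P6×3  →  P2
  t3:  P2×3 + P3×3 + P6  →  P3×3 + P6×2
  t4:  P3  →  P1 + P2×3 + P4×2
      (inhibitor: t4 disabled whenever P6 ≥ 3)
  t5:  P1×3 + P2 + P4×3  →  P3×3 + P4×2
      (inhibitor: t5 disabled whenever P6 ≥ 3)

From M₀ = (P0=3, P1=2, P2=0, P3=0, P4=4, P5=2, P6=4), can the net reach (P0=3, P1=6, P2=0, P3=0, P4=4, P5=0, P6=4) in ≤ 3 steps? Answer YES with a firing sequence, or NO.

step 1: fire t1:  (P0=3, P1=2, P2=0, P3=0, P4=4, P5=2, P6=4) → (P0=3, P1=4, P2=0, P3=0, P4=4, P5=1, P6=4)
step 2: fire t1:  (P0=3, P1=4, P2=0, P3=0, P4=4, P5=1, P6=4) → (P0=3, P1=6, P2=0, P3=0, P4=4, P5=0, P6=4)

YES — reachable via ⟨t1, t1⟩ (2 firings)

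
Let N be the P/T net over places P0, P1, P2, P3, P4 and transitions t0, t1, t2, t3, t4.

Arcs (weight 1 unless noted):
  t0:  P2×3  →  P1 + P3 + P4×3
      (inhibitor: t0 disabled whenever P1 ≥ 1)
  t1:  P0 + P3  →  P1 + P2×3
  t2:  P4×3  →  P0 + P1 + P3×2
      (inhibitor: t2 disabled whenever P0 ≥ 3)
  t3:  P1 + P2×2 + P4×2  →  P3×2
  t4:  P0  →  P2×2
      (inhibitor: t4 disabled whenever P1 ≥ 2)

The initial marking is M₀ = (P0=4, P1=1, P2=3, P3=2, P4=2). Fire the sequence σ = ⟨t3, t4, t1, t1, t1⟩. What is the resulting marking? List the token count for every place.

(P0=0, P1=3, P2=12, P3=1, P4=0)

step 1: fire t3:  (P0=4, P1=1, P2=3, P3=2, P4=2) → (P0=4, P1=0, P2=1, P3=4, P4=0)
step 2: fire t4:  (P0=4, P1=0, P2=1, P3=4, P4=0) → (P0=3, P1=0, P2=3, P3=4, P4=0)
step 3: fire t1:  (P0=3, P1=0, P2=3, P3=4, P4=0) → (P0=2, P1=1, P2=6, P3=3, P4=0)
step 4: fire t1:  (P0=2, P1=1, P2=6, P3=3, P4=0) → (P0=1, P1=2, P2=9, P3=2, P4=0)
step 5: fire t1:  (P0=1, P1=2, P2=9, P3=2, P4=0) → (P0=0, P1=3, P2=12, P3=1, P4=0)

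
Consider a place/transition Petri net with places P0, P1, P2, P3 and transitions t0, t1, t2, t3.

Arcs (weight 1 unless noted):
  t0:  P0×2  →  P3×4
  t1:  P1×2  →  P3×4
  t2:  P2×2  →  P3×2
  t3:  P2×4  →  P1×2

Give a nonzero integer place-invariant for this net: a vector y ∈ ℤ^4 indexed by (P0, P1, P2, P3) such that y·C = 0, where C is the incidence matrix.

Incidence matrix C (rows=places, cols=transitions):
       t0   t1   t2   t3
   P0  -2    0    0    0
   P1   0   -2    0    2
   P2   0    0   -2   -4
   P3   4    4    2    0

Candidate y = [2, 2, 1, 1]; check y·C column-wise:
  col t0: 2·-2 + 2·0 + 1·0 + 1·4 = 0
  col t1: 2·0 + 2·-2 + 1·0 + 1·4 = 0
  col t2: 2·0 + 2·0 + 1·-2 + 1·2 = 0
  col t3: 2·0 + 2·2 + 1·-4 + 1·0 = 0

y = (P0:2, P1:2, P2:1, P3:1)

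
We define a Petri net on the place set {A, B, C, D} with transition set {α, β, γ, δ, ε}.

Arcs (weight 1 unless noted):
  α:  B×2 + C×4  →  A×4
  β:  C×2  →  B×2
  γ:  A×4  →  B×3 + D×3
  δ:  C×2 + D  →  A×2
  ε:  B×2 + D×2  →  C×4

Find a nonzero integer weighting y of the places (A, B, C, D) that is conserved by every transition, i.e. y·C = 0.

y = (A:3, B:2, C:2, D:2)

Incidence matrix C (rows=places, cols=transitions):
        α    β    γ    δ    ε
    A   4    0   -4    2    0
    B  -2    2    3    0   -2
    C  -4   -2    0   -2    4
    D   0    0    3   -1   -2

Candidate y = [3, 2, 2, 2]; check y·C column-wise:
  col α: 3·4 + 2·-2 + 2·-4 + 2·0 = 0
  col β: 3·0 + 2·2 + 2·-2 + 2·0 = 0
  col γ: 3·-4 + 2·3 + 2·0 + 2·3 = 0
  col δ: 3·2 + 2·0 + 2·-2 + 2·-1 = 0
  col ε: 3·0 + 2·-2 + 2·4 + 2·-2 = 0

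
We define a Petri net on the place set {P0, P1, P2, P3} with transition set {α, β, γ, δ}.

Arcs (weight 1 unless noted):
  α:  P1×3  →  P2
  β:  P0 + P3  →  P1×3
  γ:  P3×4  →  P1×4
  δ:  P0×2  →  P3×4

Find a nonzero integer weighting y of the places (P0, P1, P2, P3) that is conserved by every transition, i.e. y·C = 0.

y = (P0:2, P1:1, P2:3, P3:1)

Incidence matrix C (rows=places, cols=transitions):
        α    β    γ    δ
   P0   0   -1    0   -2
   P1  -3    3    4    0
   P2   1    0    0    0
   P3   0   -1   -4    4

Candidate y = [2, 1, 3, 1]; check y·C column-wise:
  col α: 2·0 + 1·-3 + 3·1 + 1·0 = 0
  col β: 2·-1 + 1·3 + 3·0 + 1·-1 = 0
  col γ: 2·0 + 1·4 + 3·0 + 1·-4 = 0
  col δ: 2·-2 + 1·0 + 3·0 + 1·4 = 0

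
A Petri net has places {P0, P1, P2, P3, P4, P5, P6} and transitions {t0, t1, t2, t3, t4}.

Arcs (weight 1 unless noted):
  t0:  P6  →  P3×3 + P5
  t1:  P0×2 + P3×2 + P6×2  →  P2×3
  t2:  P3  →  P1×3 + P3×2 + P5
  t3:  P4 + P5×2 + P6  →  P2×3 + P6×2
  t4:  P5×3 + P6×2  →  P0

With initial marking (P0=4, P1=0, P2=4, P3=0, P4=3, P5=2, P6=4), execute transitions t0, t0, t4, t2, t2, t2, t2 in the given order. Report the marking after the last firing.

(P0=5, P1=12, P2=4, P3=10, P4=3, P5=5, P6=0)

step 1: fire t0:  (P0=4, P1=0, P2=4, P3=0, P4=3, P5=2, P6=4) → (P0=4, P1=0, P2=4, P3=3, P4=3, P5=3, P6=3)
step 2: fire t0:  (P0=4, P1=0, P2=4, P3=3, P4=3, P5=3, P6=3) → (P0=4, P1=0, P2=4, P3=6, P4=3, P5=4, P6=2)
step 3: fire t4:  (P0=4, P1=0, P2=4, P3=6, P4=3, P5=4, P6=2) → (P0=5, P1=0, P2=4, P3=6, P4=3, P5=1, P6=0)
step 4: fire t2:  (P0=5, P1=0, P2=4, P3=6, P4=3, P5=1, P6=0) → (P0=5, P1=3, P2=4, P3=7, P4=3, P5=2, P6=0)
step 5: fire t2:  (P0=5, P1=3, P2=4, P3=7, P4=3, P5=2, P6=0) → (P0=5, P1=6, P2=4, P3=8, P4=3, P5=3, P6=0)
step 6: fire t2:  (P0=5, P1=6, P2=4, P3=8, P4=3, P5=3, P6=0) → (P0=5, P1=9, P2=4, P3=9, P4=3, P5=4, P6=0)
step 7: fire t2:  (P0=5, P1=9, P2=4, P3=9, P4=3, P5=4, P6=0) → (P0=5, P1=12, P2=4, P3=10, P4=3, P5=5, P6=0)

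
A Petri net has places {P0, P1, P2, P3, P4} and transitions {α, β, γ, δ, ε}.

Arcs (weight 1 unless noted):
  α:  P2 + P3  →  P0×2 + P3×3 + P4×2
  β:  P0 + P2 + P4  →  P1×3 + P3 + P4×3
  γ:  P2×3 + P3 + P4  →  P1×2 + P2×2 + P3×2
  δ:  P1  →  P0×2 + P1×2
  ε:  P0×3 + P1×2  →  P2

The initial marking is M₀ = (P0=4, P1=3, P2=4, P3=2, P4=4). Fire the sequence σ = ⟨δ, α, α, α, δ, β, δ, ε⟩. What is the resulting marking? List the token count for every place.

(P0=12, P1=7, P2=1, P3=9, P4=12)

step 1: fire δ:  (P0=4, P1=3, P2=4, P3=2, P4=4) → (P0=6, P1=4, P2=4, P3=2, P4=4)
step 2: fire α:  (P0=6, P1=4, P2=4, P3=2, P4=4) → (P0=8, P1=4, P2=3, P3=4, P4=6)
step 3: fire α:  (P0=8, P1=4, P2=3, P3=4, P4=6) → (P0=10, P1=4, P2=2, P3=6, P4=8)
step 4: fire α:  (P0=10, P1=4, P2=2, P3=6, P4=8) → (P0=12, P1=4, P2=1, P3=8, P4=10)
step 5: fire δ:  (P0=12, P1=4, P2=1, P3=8, P4=10) → (P0=14, P1=5, P2=1, P3=8, P4=10)
step 6: fire β:  (P0=14, P1=5, P2=1, P3=8, P4=10) → (P0=13, P1=8, P2=0, P3=9, P4=12)
step 7: fire δ:  (P0=13, P1=8, P2=0, P3=9, P4=12) → (P0=15, P1=9, P2=0, P3=9, P4=12)
step 8: fire ε:  (P0=15, P1=9, P2=0, P3=9, P4=12) → (P0=12, P1=7, P2=1, P3=9, P4=12)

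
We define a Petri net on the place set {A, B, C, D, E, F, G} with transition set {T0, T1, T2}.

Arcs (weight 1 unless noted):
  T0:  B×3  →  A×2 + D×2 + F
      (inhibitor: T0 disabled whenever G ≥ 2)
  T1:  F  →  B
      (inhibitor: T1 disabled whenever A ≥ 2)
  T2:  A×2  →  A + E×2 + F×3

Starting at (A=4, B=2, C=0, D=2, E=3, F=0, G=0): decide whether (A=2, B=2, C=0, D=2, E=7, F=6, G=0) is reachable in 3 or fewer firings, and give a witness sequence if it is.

YES — reachable via ⟨T2, T2⟩ (2 firings)

step 1: fire T2:  (A=4, B=2, C=0, D=2, E=3, F=0, G=0) → (A=3, B=2, C=0, D=2, E=5, F=3, G=0)
step 2: fire T2:  (A=3, B=2, C=0, D=2, E=5, F=3, G=0) → (A=2, B=2, C=0, D=2, E=7, F=6, G=0)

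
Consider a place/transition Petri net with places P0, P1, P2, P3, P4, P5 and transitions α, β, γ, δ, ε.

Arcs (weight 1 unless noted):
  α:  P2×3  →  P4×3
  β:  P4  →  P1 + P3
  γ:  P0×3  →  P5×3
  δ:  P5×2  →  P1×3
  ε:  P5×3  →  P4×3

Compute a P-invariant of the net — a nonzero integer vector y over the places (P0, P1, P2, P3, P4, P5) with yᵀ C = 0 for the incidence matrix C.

Incidence matrix C (rows=places, cols=transitions):
        α    β    γ    δ    ε
   P0   0    0   -3    0    0
   P1   0    1    0    3    0
   P2  -3    0    0    0    0
   P3   0    1    0    0    0
   P4   3   -1    0    0    3
   P5   0    0    3   -2   -3

Candidate y = [3, 2, 3, 1, 3, 3]; check y·C column-wise:
  col α: 3·0 + 2·0 + 3·-3 + 1·0 + 3·3 + 3·0 = 0
  col β: 3·0 + 2·1 + 3·0 + 1·1 + 3·-1 + 3·0 = 0
  col γ: 3·-3 + 2·0 + 3·0 + 1·0 + 3·0 + 3·3 = 0
  col δ: 3·0 + 2·3 + 3·0 + 1·0 + 3·0 + 3·-2 = 0
  col ε: 3·0 + 2·0 + 3·0 + 1·0 + 3·3 + 3·-3 = 0

y = (P0:3, P1:2, P2:3, P3:1, P4:3, P5:3)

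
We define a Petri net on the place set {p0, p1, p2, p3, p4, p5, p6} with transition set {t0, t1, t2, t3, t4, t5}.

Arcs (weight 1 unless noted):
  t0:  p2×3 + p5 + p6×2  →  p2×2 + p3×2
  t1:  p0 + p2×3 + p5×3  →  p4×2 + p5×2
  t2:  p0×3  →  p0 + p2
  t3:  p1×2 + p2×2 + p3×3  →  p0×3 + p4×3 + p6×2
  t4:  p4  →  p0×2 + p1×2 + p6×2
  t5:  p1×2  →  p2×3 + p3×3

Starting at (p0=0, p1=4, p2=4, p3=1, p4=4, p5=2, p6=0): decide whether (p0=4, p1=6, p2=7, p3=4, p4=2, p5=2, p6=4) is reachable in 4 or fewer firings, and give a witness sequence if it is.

YES — reachable via ⟨t4, t4, t5⟩ (3 firings)

step 1: fire t4:  (p0=0, p1=4, p2=4, p3=1, p4=4, p5=2, p6=0) → (p0=2, p1=6, p2=4, p3=1, p4=3, p5=2, p6=2)
step 2: fire t4:  (p0=2, p1=6, p2=4, p3=1, p4=3, p5=2, p6=2) → (p0=4, p1=8, p2=4, p3=1, p4=2, p5=2, p6=4)
step 3: fire t5:  (p0=4, p1=8, p2=4, p3=1, p4=2, p5=2, p6=4) → (p0=4, p1=6, p2=7, p3=4, p4=2, p5=2, p6=4)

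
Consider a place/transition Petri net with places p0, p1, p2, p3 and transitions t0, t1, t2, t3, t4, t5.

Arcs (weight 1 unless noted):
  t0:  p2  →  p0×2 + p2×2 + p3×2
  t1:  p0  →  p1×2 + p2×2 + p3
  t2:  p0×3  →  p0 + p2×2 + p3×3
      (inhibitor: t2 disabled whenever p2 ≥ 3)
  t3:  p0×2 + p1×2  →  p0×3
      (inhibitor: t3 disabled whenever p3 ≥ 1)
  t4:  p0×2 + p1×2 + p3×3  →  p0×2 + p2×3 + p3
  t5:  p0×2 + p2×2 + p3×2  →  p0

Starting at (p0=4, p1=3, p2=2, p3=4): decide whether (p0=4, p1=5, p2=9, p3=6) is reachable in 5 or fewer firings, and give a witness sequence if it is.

depth 0: 1 marking
depth 1: 6 markings reached so far
depth 2: 18 markings reached so far
depth 3: 40 markings reached so far
depth 4: 73 markings reached so far
depth 5: 117 markings reached so far
target is not among the 117 markings reachable within 5 steps

NO — not reachable within 5 firings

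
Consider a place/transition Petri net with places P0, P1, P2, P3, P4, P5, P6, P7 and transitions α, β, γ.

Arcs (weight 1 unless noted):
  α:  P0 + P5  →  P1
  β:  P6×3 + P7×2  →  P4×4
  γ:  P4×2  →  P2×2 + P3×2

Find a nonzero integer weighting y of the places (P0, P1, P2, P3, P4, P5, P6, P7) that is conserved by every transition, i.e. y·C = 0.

y = (P0:1, P1:1, P2:0, P3:0, P4:0, P5:0, P6:0, P7:0)

Incidence matrix C (rows=places, cols=transitions):
        α    β    γ
   P0  -1    0    0
   P1   1    0    0
   P2   0    0    2
   P3   0    0    2
   P4   0    4   -2
   P5  -1    0    0
   P6   0   -3    0
   P7   0   -2    0

Candidate y = [1, 1, 0, 0, 0, 0, 0, 0]; check y·C column-wise:
  col α: 1·-1 + 1·1 + 0·-1 = 0
  col β: 1·0 + 1·0 + 0·4 + 0·-3 + 0·-2 = 0
  col γ: 1·0 + 1·0 + 0·2 + 0·2 + 0·-2 = 0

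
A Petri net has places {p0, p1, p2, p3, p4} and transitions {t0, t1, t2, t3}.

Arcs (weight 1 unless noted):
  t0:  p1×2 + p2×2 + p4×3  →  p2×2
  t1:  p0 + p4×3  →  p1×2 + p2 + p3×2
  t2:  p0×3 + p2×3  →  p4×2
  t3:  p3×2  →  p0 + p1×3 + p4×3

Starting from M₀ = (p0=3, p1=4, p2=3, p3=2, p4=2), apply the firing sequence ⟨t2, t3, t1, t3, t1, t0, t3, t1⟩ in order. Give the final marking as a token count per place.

step 1: fire t2:  (p0=3, p1=4, p2=3, p3=2, p4=2) → (p0=0, p1=4, p2=0, p3=2, p4=4)
step 2: fire t3:  (p0=0, p1=4, p2=0, p3=2, p4=4) → (p0=1, p1=7, p2=0, p3=0, p4=7)
step 3: fire t1:  (p0=1, p1=7, p2=0, p3=0, p4=7) → (p0=0, p1=9, p2=1, p3=2, p4=4)
step 4: fire t3:  (p0=0, p1=9, p2=1, p3=2, p4=4) → (p0=1, p1=12, p2=1, p3=0, p4=7)
step 5: fire t1:  (p0=1, p1=12, p2=1, p3=0, p4=7) → (p0=0, p1=14, p2=2, p3=2, p4=4)
step 6: fire t0:  (p0=0, p1=14, p2=2, p3=2, p4=4) → (p0=0, p1=12, p2=2, p3=2, p4=1)
step 7: fire t3:  (p0=0, p1=12, p2=2, p3=2, p4=1) → (p0=1, p1=15, p2=2, p3=0, p4=4)
step 8: fire t1:  (p0=1, p1=15, p2=2, p3=0, p4=4) → (p0=0, p1=17, p2=3, p3=2, p4=1)

(p0=0, p1=17, p2=3, p3=2, p4=1)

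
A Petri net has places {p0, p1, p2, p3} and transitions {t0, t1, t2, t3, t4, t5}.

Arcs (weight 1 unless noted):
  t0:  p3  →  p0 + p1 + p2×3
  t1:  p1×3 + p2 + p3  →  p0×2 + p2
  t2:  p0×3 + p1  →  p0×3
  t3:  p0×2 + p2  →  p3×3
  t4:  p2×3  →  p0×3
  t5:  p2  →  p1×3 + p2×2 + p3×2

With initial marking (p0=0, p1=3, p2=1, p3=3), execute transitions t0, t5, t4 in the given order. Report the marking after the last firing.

(p0=4, p1=7, p2=2, p3=4)

step 1: fire t0:  (p0=0, p1=3, p2=1, p3=3) → (p0=1, p1=4, p2=4, p3=2)
step 2: fire t5:  (p0=1, p1=4, p2=4, p3=2) → (p0=1, p1=7, p2=5, p3=4)
step 3: fire t4:  (p0=1, p1=7, p2=5, p3=4) → (p0=4, p1=7, p2=2, p3=4)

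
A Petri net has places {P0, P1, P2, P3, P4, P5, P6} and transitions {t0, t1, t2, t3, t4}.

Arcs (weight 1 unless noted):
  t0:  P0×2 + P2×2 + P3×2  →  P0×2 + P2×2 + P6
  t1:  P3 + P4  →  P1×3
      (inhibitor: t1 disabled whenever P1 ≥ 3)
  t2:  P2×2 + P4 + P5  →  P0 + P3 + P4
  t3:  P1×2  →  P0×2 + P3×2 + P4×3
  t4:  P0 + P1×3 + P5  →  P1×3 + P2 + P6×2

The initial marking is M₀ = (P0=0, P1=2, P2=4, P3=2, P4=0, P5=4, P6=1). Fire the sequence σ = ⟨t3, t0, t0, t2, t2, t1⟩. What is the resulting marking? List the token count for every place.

(P0=4, P1=3, P2=0, P3=1, P4=2, P5=2, P6=3)

step 1: fire t3:  (P0=0, P1=2, P2=4, P3=2, P4=0, P5=4, P6=1) → (P0=2, P1=0, P2=4, P3=4, P4=3, P5=4, P6=1)
step 2: fire t0:  (P0=2, P1=0, P2=4, P3=4, P4=3, P5=4, P6=1) → (P0=2, P1=0, P2=4, P3=2, P4=3, P5=4, P6=2)
step 3: fire t0:  (P0=2, P1=0, P2=4, P3=2, P4=3, P5=4, P6=2) → (P0=2, P1=0, P2=4, P3=0, P4=3, P5=4, P6=3)
step 4: fire t2:  (P0=2, P1=0, P2=4, P3=0, P4=3, P5=4, P6=3) → (P0=3, P1=0, P2=2, P3=1, P4=3, P5=3, P6=3)
step 5: fire t2:  (P0=3, P1=0, P2=2, P3=1, P4=3, P5=3, P6=3) → (P0=4, P1=0, P2=0, P3=2, P4=3, P5=2, P6=3)
step 6: fire t1:  (P0=4, P1=0, P2=0, P3=2, P4=3, P5=2, P6=3) → (P0=4, P1=3, P2=0, P3=1, P4=2, P5=2, P6=3)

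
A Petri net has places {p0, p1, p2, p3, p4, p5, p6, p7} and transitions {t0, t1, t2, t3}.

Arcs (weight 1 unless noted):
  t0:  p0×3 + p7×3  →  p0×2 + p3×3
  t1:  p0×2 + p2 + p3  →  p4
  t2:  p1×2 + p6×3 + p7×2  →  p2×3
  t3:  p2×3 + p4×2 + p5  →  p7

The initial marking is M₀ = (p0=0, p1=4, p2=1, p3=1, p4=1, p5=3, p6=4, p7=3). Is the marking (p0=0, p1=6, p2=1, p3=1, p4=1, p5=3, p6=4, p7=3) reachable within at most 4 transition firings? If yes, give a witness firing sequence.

NO — not reachable within 4 firings

depth 0: 1 marking
depth 1: 2 markings reached so far
depth 2: 2 markings reached so far
(frontier empty at depth 2; search complete)
target is not among the 2 markings reachable within 4 steps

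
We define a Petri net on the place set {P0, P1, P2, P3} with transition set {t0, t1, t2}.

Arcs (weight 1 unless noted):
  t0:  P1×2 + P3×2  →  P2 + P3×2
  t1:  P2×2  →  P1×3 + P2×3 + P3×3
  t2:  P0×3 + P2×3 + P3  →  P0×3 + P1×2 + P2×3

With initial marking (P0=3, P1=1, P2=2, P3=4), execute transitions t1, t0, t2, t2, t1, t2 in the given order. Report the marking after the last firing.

step 1: fire t1:  (P0=3, P1=1, P2=2, P3=4) → (P0=3, P1=4, P2=3, P3=7)
step 2: fire t0:  (P0=3, P1=4, P2=3, P3=7) → (P0=3, P1=2, P2=4, P3=7)
step 3: fire t2:  (P0=3, P1=2, P2=4, P3=7) → (P0=3, P1=4, P2=4, P3=6)
step 4: fire t2:  (P0=3, P1=4, P2=4, P3=6) → (P0=3, P1=6, P2=4, P3=5)
step 5: fire t1:  (P0=3, P1=6, P2=4, P3=5) → (P0=3, P1=9, P2=5, P3=8)
step 6: fire t2:  (P0=3, P1=9, P2=5, P3=8) → (P0=3, P1=11, P2=5, P3=7)

(P0=3, P1=11, P2=5, P3=7)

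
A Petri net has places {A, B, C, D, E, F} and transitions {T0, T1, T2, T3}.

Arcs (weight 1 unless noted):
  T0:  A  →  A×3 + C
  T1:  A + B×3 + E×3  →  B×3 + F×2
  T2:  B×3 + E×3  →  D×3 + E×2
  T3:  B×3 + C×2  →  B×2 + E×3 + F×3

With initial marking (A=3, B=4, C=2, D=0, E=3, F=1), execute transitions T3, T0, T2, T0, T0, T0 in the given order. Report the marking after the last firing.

step 1: fire T3:  (A=3, B=4, C=2, D=0, E=3, F=1) → (A=3, B=3, C=0, D=0, E=6, F=4)
step 2: fire T0:  (A=3, B=3, C=0, D=0, E=6, F=4) → (A=5, B=3, C=1, D=0, E=6, F=4)
step 3: fire T2:  (A=5, B=3, C=1, D=0, E=6, F=4) → (A=5, B=0, C=1, D=3, E=5, F=4)
step 4: fire T0:  (A=5, B=0, C=1, D=3, E=5, F=4) → (A=7, B=0, C=2, D=3, E=5, F=4)
step 5: fire T0:  (A=7, B=0, C=2, D=3, E=5, F=4) → (A=9, B=0, C=3, D=3, E=5, F=4)
step 6: fire T0:  (A=9, B=0, C=3, D=3, E=5, F=4) → (A=11, B=0, C=4, D=3, E=5, F=4)

(A=11, B=0, C=4, D=3, E=5, F=4)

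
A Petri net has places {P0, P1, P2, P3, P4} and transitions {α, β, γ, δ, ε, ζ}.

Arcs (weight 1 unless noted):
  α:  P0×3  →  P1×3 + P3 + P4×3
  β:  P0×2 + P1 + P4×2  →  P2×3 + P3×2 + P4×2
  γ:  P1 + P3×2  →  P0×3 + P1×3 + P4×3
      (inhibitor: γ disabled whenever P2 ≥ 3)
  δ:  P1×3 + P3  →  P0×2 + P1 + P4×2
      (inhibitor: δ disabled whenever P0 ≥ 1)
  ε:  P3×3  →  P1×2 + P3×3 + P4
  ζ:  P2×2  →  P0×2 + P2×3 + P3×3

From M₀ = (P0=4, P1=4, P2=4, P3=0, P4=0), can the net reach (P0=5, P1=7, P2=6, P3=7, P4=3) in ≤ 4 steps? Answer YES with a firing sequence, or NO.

YES — reachable via ⟨α, ζ, ζ⟩ (3 firings)

step 1: fire α:  (P0=4, P1=4, P2=4, P3=0, P4=0) → (P0=1, P1=7, P2=4, P3=1, P4=3)
step 2: fire ζ:  (P0=1, P1=7, P2=4, P3=1, P4=3) → (P0=3, P1=7, P2=5, P3=4, P4=3)
step 3: fire ζ:  (P0=3, P1=7, P2=5, P3=4, P4=3) → (P0=5, P1=7, P2=6, P3=7, P4=3)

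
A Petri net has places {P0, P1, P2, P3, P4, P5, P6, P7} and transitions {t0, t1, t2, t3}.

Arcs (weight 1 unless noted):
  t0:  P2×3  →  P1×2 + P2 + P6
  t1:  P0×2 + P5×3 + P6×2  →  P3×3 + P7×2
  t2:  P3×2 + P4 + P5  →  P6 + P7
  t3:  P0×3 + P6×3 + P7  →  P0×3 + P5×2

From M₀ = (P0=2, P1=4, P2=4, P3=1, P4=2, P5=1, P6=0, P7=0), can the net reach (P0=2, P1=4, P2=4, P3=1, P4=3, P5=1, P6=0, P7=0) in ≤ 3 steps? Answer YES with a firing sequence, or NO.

NO — not reachable within 3 firings

depth 0: 1 marking
depth 1: 2 markings reached so far
depth 2: 2 markings reached so far
(frontier empty at depth 2; search complete)
target is not among the 2 markings reachable within 3 steps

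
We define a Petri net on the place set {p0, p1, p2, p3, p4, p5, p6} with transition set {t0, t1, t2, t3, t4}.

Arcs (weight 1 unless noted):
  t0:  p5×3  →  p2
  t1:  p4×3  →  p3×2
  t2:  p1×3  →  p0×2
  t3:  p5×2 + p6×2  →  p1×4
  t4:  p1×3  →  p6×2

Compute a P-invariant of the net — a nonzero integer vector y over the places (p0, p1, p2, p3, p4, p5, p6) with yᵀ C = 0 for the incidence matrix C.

Incidence matrix C (rows=places, cols=transitions):
       t0   t1   t2   t3   t4
   p0   0    0    2    0    0
   p1   0    0   -3    4   -3
   p2   1    0    0    0    0
   p3   0    2    0    0    0
   p4   0   -3    0    0    0
   p5  -3    0    0   -2    0
   p6   0    0    0   -2    2

Candidate y = [0, 0, 0, 3, 2, 0, 0]; check y·C column-wise:
  col t0: 0·1 + 3·0 + 2·0 + 0·-3 = 0
  col t1: 3·2 + 2·-3 = 0
  col t2: 0·2 + 0·-3 + 3·0 + 2·0 = 0
  col t3: 0·4 + 3·0 + 2·0 + 0·-2 + 0·-2 = 0
  col t4: 0·-3 + 3·0 + 2·0 + 0·2 = 0

y = (p0:0, p1:0, p2:0, p3:3, p4:2, p5:0, p6:0)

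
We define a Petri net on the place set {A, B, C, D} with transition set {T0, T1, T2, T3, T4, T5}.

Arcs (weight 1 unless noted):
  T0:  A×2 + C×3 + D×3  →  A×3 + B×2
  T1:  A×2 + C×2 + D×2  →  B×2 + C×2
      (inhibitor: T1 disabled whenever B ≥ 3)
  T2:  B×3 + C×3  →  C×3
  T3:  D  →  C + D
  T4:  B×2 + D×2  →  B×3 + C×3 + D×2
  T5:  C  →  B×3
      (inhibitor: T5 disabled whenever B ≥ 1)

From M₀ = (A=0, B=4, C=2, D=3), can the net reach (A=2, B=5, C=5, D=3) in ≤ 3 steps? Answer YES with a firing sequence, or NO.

NO — not reachable within 3 firings

depth 0: 1 marking
depth 1: 3 markings reached so far
depth 2: 8 markings reached so far
depth 3: 15 markings reached so far
target is not among the 15 markings reachable within 3 steps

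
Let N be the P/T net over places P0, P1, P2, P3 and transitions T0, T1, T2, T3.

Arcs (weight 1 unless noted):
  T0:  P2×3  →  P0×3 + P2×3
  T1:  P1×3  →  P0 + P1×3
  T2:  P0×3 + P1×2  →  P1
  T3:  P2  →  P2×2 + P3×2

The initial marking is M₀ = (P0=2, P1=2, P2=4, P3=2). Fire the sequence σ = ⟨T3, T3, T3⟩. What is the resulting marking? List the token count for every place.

(P0=2, P1=2, P2=7, P3=8)

step 1: fire T3:  (P0=2, P1=2, P2=4, P3=2) → (P0=2, P1=2, P2=5, P3=4)
step 2: fire T3:  (P0=2, P1=2, P2=5, P3=4) → (P0=2, P1=2, P2=6, P3=6)
step 3: fire T3:  (P0=2, P1=2, P2=6, P3=6) → (P0=2, P1=2, P2=7, P3=8)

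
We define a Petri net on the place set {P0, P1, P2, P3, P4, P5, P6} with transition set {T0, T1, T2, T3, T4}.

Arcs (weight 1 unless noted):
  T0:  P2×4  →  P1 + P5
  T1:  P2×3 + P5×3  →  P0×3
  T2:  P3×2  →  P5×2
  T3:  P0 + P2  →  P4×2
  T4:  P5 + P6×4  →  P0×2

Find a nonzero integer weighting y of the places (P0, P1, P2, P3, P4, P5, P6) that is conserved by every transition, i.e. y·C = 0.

Incidence matrix C (rows=places, cols=transitions):
       T0   T1   T2   T3   T4
   P0   0    3    0   -1    2
   P1   1    0    0    0    0
   P2  -4   -3    0   -1    0
   P3   0    0   -2    0    0
   P4   0    0    0    2    0
   P5   1   -3    2    0   -1
   P6   0    0    0    0   -4

Candidate y = [1, -6, -1, 2, 0, 2, 0]; check y·C column-wise:
  col T0: 1·0 + -6·1 + -1·-4 + 2·0 + 2·1 = 0
  col T1: 1·3 + -6·0 + -1·-3 + 2·0 + 2·-3 = 0
  col T2: 1·0 + -6·0 + -1·0 + 2·-2 + 2·2 = 0
  col T3: 1·-1 + -6·0 + -1·-1 + 2·0 + 0·2 + 2·0 = 0
  col T4: 1·2 + -6·0 + -1·0 + 2·0 + 2·-1 + 0·-4 = 0

y = (P0:1, P1:-6, P2:-1, P3:2, P4:0, P5:2, P6:0)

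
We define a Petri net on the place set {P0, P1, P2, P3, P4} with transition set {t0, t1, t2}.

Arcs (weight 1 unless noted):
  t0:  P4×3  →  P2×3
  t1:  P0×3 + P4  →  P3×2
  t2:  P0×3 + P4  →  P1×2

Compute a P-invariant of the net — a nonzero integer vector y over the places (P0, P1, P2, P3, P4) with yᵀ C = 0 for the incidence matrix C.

y = (P0:2, P1:3, P2:0, P3:3, P4:0)

Incidence matrix C (rows=places, cols=transitions):
       t0   t1   t2
   P0   0   -3   -3
   P1   0    0    2
   P2   3    0    0
   P3   0    2    0
   P4  -3   -1   -1

Candidate y = [2, 3, 0, 3, 0]; check y·C column-wise:
  col t0: 2·0 + 3·0 + 0·3 + 3·0 + 0·-3 = 0
  col t1: 2·-3 + 3·0 + 3·2 + 0·-1 = 0
  col t2: 2·-3 + 3·2 + 3·0 + 0·-1 = 0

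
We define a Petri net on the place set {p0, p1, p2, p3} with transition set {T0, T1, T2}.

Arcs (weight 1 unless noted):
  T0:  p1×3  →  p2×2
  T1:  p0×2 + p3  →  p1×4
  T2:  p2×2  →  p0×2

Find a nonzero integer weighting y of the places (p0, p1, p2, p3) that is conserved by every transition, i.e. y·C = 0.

y = (p0:3, p1:2, p2:3, p3:2)

Incidence matrix C (rows=places, cols=transitions):
       T0   T1   T2
   p0   0   -2    2
   p1  -3    4    0
   p2   2    0   -2
   p3   0   -1    0

Candidate y = [3, 2, 3, 2]; check y·C column-wise:
  col T0: 3·0 + 2·-3 + 3·2 + 2·0 = 0
  col T1: 3·-2 + 2·4 + 3·0 + 2·-1 = 0
  col T2: 3·2 + 2·0 + 3·-2 + 2·0 = 0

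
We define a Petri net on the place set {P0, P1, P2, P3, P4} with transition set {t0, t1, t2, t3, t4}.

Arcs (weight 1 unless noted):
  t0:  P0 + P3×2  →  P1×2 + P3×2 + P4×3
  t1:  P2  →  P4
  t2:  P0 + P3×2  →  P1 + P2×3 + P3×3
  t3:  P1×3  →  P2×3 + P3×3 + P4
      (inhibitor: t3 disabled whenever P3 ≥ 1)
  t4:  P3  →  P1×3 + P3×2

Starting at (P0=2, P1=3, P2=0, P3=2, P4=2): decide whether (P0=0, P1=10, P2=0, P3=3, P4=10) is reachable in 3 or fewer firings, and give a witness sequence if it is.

NO — not reachable within 3 firings

depth 0: 1 marking
depth 1: 4 markings reached so far
depth 2: 11 markings reached so far
depth 3: 21 markings reached so far
target is not among the 21 markings reachable within 3 steps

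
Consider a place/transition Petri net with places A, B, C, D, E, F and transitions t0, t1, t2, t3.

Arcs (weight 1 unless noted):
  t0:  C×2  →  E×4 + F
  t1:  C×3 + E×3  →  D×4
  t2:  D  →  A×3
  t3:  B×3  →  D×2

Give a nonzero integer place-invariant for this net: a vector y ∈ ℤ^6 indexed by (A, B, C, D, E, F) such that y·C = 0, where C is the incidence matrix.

y = (A:3, B:6, C:8, D:9, E:4, F:0)

Incidence matrix C (rows=places, cols=transitions):
       t0   t1   t2   t3
    A   0    0    3    0
    B   0    0    0   -3
    C  -2   -3    0    0
    D   0    4   -1    2
    E   4   -3    0    0
    F   1    0    0    0

Candidate y = [3, 6, 8, 9, 4, 0]; check y·C column-wise:
  col t0: 3·0 + 6·0 + 8·-2 + 9·0 + 4·4 + 0·1 = 0
  col t1: 3·0 + 6·0 + 8·-3 + 9·4 + 4·-3 = 0
  col t2: 3·3 + 6·0 + 8·0 + 9·-1 + 4·0 = 0
  col t3: 3·0 + 6·-3 + 8·0 + 9·2 + 4·0 = 0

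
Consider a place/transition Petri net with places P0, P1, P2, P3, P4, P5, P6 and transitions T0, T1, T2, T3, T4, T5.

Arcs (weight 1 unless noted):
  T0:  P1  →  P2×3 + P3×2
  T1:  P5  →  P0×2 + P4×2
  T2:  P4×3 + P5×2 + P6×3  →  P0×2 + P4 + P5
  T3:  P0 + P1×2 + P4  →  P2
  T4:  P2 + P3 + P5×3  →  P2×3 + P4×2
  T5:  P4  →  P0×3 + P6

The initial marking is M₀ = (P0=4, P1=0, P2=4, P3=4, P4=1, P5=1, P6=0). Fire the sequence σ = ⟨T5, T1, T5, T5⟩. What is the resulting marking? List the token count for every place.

step 1: fire T5:  (P0=4, P1=0, P2=4, P3=4, P4=1, P5=1, P6=0) → (P0=7, P1=0, P2=4, P3=4, P4=0, P5=1, P6=1)
step 2: fire T1:  (P0=7, P1=0, P2=4, P3=4, P4=0, P5=1, P6=1) → (P0=9, P1=0, P2=4, P3=4, P4=2, P5=0, P6=1)
step 3: fire T5:  (P0=9, P1=0, P2=4, P3=4, P4=2, P5=0, P6=1) → (P0=12, P1=0, P2=4, P3=4, P4=1, P5=0, P6=2)
step 4: fire T5:  (P0=12, P1=0, P2=4, P3=4, P4=1, P5=0, P6=2) → (P0=15, P1=0, P2=4, P3=4, P4=0, P5=0, P6=3)

(P0=15, P1=0, P2=4, P3=4, P4=0, P5=0, P6=3)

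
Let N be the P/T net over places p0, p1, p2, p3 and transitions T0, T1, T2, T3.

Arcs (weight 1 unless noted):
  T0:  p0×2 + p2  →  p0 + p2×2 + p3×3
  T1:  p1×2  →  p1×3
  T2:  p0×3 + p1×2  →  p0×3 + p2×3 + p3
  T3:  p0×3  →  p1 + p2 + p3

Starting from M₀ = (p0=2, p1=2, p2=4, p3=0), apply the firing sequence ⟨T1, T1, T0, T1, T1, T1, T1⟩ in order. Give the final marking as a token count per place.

(p0=1, p1=8, p2=5, p3=3)

step 1: fire T1:  (p0=2, p1=2, p2=4, p3=0) → (p0=2, p1=3, p2=4, p3=0)
step 2: fire T1:  (p0=2, p1=3, p2=4, p3=0) → (p0=2, p1=4, p2=4, p3=0)
step 3: fire T0:  (p0=2, p1=4, p2=4, p3=0) → (p0=1, p1=4, p2=5, p3=3)
step 4: fire T1:  (p0=1, p1=4, p2=5, p3=3) → (p0=1, p1=5, p2=5, p3=3)
step 5: fire T1:  (p0=1, p1=5, p2=5, p3=3) → (p0=1, p1=6, p2=5, p3=3)
step 6: fire T1:  (p0=1, p1=6, p2=5, p3=3) → (p0=1, p1=7, p2=5, p3=3)
step 7: fire T1:  (p0=1, p1=7, p2=5, p3=3) → (p0=1, p1=8, p2=5, p3=3)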